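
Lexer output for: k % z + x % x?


Scan left to right, longest-match per lexeme
Tokens: ID(k), OP(%), ID(z), OP(+), ID(x), OP(%), ID(x)


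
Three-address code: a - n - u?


Break into single-operator statements:
t1 = a - n
t2 = t1 - u


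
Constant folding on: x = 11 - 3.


11 - 3 = 8 at compile time
Optimized: x = 8


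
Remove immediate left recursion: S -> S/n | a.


Left-recursive alternatives: S/n; non-recursive: a
Introduce S': S -> aS', S' -> /nS' | ε


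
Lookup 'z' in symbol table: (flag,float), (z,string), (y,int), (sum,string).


Lookup 'z' → type string


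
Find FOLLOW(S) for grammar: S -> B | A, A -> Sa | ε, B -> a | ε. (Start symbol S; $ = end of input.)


$ ∈ FOLLOW(S). For each A -> αBβ: add FIRST(β)\{ε} to FOLLOW(B); if β nullable, add FOLLOW(A).
FOLLOW(S) = {$, a}


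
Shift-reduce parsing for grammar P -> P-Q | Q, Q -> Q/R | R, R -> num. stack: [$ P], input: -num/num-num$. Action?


shift '-' to continue P -> P-Q
Action: shift


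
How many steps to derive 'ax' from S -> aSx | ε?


Derivation: S => aSx => ax
Steps: 2


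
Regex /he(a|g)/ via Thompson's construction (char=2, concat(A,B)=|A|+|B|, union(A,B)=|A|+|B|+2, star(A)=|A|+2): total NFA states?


Syntax tree has 4 char leaf(s), 1 union(s), 0 star(s)
chars contribute 4×2 = 8; each union adds +2; each star adds +2
Total: 8 + 2 + 0 = 10 states


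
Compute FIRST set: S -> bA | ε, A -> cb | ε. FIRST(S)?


Per alternative of S: FIRST(bA) = {b}; FIRST(ε) = {ε}
FIRST(S) = {b, ε}


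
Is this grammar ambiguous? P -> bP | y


right-linear, alternatives start with distinct terminals 'b' vs 'y': unique leftmost derivation
Unambiguous


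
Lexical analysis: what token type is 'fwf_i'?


Pattern: letter/underscore followed by alphanumerics, not a keyword
Type: IDENTIFIER


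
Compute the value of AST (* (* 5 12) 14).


Evaluate inner: (* 5 12) = 60
Evaluate root: (* 60 14) = 840
Result: 840


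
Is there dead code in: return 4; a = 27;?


statement follows a return and is unreachable
Dead: 'a = 27'


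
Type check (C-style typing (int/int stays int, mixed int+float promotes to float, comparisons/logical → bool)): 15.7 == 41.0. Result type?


Operand types: float == float
Rule: comparison yields bool
Result type: bool


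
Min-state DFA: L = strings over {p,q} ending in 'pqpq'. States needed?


Track the longest suffix of input matching a prefix of 'pqpq': 5 classes (prefixes of length 0..4)
Minimal DFA: 5 states


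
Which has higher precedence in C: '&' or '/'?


'/' is multiplicative (level 10); '&' is bitwise AND (level 5)
Higher level binds tighter
'/' has higher precedence than '&'


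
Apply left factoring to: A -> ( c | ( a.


Common prefix: '('
Factored: A -> ( A', A' -> c | a


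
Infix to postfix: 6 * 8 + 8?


Left to right (same or higher precedence on left)
Postfix: 6 8 * 8 +


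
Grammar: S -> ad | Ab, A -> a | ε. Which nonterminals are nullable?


A nonterminal is nullable iff some alternative derives ε (directly, or every symbol in it is nullable)
Nullable: {A}


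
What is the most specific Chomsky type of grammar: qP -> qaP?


LHS has context (more than one symbol) and |LHS| ≤ |RHS|
Classification: Type 1 (Context-Sensitive)


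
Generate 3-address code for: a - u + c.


Break into single-operator statements:
t1 = a - u
t2 = t1 + c


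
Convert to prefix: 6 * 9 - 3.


left-to-right (same/higher precedence on left): tree is (- (* 6 9) 3)
Prefix: - * 6 9 3


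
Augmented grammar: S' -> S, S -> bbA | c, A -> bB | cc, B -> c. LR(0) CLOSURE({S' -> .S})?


Start: S' -> .S
For each item with dot before a nonterminal B, add B -> .γ for every B-production
Closure: [S' -> .S, S -> .bbA, S -> .c]


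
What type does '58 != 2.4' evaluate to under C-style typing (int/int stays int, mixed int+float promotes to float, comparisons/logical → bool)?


Operand types: int != float
Rule: comparison yields bool
Result type: bool


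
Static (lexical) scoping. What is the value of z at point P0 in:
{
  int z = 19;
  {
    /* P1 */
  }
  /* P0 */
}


z declared in the same block as P0
z = 19


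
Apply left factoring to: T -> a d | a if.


Common prefix: 'a'
Factored: T -> a T', T' -> d | if


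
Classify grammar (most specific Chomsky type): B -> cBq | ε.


Single nonterminal LHS, but c^n q^n is not regular
Classification: Type 2 (Context-Free)


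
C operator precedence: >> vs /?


'/' is multiplicative (level 10); '>>' is shift (level 8)
Higher level binds tighter
'/' has higher precedence than '>>'


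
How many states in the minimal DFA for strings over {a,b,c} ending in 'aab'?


Track the longest suffix of input matching a prefix of 'aab': 4 classes (prefixes of length 0..3)
Minimal DFA: 4 states


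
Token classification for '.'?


Pattern: operator symbol
Type: OPERATOR


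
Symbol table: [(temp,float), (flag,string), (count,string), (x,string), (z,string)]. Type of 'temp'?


Lookup 'temp' → type float


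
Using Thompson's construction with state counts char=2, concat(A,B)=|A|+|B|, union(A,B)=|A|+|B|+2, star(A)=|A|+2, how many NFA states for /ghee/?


Syntax tree has 4 char leaf(s), 0 union(s), 0 star(s)
chars contribute 4×2 = 8; each union adds +2; each star adds +2
Total: 8 + 0 + 0 = 8 states


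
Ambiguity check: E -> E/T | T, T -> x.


precedence layered via separate nonterminal T: deterministic
Unambiguous


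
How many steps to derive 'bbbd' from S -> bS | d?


Derivation: S => bS => bbS => bbbS => bbbd
Steps: 4


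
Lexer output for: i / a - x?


Scan left to right, longest-match per lexeme
Tokens: ID(i), OP(/), ID(a), OP(-), ID(x)


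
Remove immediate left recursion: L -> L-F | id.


Left-recursive alternatives: L-F; non-recursive: id
Introduce L': L -> idL', L' -> -FL' | ε


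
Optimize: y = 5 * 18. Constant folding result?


5 * 18 = 90 at compile time
Optimized: y = 90


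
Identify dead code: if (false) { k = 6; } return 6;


condition is constant false, so the whole block is unreachable
Dead: 'if (false) { k = 6; }'


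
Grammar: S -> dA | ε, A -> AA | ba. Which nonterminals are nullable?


A nonterminal is nullable iff some alternative derives ε (directly, or every symbol in it is nullable)
Nullable: {S}


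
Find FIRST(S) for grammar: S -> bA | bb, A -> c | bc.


Per alternative of S: FIRST(bA) = {b}; FIRST(bb) = {b}
FIRST(S) = {b}


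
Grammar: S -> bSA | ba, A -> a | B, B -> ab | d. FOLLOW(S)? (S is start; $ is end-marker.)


$ ∈ FOLLOW(S). For each A -> αBβ: add FIRST(β)\{ε} to FOLLOW(B); if β nullable, add FOLLOW(A).
FOLLOW(S) = {$, a, d}


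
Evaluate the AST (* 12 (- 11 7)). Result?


Evaluate inner: (- 11 7) = 4
Evaluate root: (* 12 4) = 48
Result: 48


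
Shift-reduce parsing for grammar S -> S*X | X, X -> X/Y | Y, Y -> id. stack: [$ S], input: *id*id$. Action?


shift '*' to continue S -> S*X
Action: shift


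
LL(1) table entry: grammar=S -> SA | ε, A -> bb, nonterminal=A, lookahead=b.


For [A, b]: 'b' ∈ FIRST(bb)
Entry: A -> bb


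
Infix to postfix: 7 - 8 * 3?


* has higher precedence, evaluate 8*3 first
Postfix: 7 8 3 * -


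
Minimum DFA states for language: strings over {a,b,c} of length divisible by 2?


Track length mod 2: states 0..1, accept at 0
Minimal DFA: 2 states


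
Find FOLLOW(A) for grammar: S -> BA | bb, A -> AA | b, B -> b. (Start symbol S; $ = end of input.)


$ ∈ FOLLOW(S). For each A -> αBβ: add FIRST(β)\{ε} to FOLLOW(B); if β nullable, add FOLLOW(A).
FOLLOW(A) = {$, b}


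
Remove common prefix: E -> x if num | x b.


Common prefix: 'x'
Factored: E -> x E', E' -> if num | b


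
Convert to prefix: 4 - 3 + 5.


left-to-right (same/higher precedence on left): tree is (+ (- 4 3) 5)
Prefix: + - 4 3 5


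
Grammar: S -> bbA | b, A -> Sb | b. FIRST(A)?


Per alternative of A: FIRST(Sb) = {b}; FIRST(b) = {b}
FIRST(A) = {b}


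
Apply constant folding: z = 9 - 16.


9 - 16 = -7 at compile time
Optimized: z = -7


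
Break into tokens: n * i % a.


Scan left to right, longest-match per lexeme
Tokens: ID(n), OP(*), ID(i), OP(%), ID(a)


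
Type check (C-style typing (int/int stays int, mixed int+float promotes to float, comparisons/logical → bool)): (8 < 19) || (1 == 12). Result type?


Operand types: bool || bool
Rule: logical operators take bool operands and yield bool
Result type: bool


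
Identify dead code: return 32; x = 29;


statement follows a return and is unreachable
Dead: 'x = 29'


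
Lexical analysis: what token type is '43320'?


Pattern: digits only
Type: INTEGER_LITERAL


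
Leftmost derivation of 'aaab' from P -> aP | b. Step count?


Derivation: P => aP => aaP => aaaP => aaab
Steps: 4


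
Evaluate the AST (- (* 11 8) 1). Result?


Evaluate inner: (* 11 8) = 88
Evaluate root: (- 88 1) = 87
Result: 87


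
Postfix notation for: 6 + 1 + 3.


Left to right (same or higher precedence on left)
Postfix: 6 1 + 3 +


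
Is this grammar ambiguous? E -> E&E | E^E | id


'id&id^id' has two parse trees (no precedence encoded between & and ^)
Ambiguous


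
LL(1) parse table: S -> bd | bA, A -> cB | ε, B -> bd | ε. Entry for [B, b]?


For [B, b]: 'b' ∈ FIRST(bd)
Entry: B -> bd


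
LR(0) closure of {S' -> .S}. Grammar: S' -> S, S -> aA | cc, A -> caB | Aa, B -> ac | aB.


Start: S' -> .S
For each item with dot before a nonterminal B, add B -> .γ for every B-production
Closure: [S' -> .S, S -> .aA, S -> .cc]


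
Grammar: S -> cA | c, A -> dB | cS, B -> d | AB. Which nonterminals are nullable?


A nonterminal is nullable iff some alternative derives ε (directly, or every symbol in it is nullable)
Nullable: {}


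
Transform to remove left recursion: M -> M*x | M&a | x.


Left-recursive alternatives: M*x, M&a; non-recursive: x
Introduce M': M -> xM', M' -> *xM' | &aM' | ε


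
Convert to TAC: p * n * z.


Break into single-operator statements:
t1 = p * n
t2 = t1 * z


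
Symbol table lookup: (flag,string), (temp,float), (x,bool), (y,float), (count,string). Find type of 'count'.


Lookup 'count' → type string


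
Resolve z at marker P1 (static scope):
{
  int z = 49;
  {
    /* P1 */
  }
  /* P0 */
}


P1's block does not declare z; resolves to the enclosing declaration at depth 0
z = 49


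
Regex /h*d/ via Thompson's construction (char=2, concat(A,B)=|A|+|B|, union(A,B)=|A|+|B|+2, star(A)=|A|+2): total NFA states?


Syntax tree has 2 char leaf(s), 0 union(s), 1 star(s)
chars contribute 2×2 = 4; each union adds +2; each star adds +2
Total: 4 + 0 + 2 = 6 states


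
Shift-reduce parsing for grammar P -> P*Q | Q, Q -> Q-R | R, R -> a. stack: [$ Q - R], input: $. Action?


handle 'Q-R' on top
Action: reduce (Q -> Q-R)


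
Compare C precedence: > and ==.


'>' is relational (level 7); '==' is equality (level 6)
Higher level binds tighter
'>' has higher precedence than '=='


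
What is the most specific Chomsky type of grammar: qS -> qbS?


LHS has context (more than one symbol) and |LHS| ≤ |RHS|
Classification: Type 1 (Context-Sensitive)


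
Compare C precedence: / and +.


'/' is multiplicative (level 10); '+' is additive (level 9)
Higher level binds tighter
'/' has higher precedence than '+'


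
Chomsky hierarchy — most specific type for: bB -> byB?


LHS has context (more than one symbol) and |LHS| ≤ |RHS|
Classification: Type 1 (Context-Sensitive)


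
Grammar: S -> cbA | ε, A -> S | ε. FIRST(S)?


Per alternative of S: FIRST(cbA) = {c}; FIRST(ε) = {ε}
FIRST(S) = {c, ε}


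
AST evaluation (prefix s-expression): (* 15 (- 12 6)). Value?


Evaluate inner: (- 12 6) = 6
Evaluate root: (* 15 6) = 90
Result: 90


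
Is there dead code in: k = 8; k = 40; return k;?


first assignment to k is overwritten before any read
Dead: 'k = 8'


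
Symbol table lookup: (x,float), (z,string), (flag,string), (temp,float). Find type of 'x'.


Lookup 'x' → type float


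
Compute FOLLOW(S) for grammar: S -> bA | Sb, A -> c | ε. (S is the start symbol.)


$ ∈ FOLLOW(S). For each A -> αBβ: add FIRST(β)\{ε} to FOLLOW(B); if β nullable, add FOLLOW(A).
FOLLOW(S) = {$, b}


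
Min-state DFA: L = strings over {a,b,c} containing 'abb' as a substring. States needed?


KMP-style automaton: 3 progress states + 1 absorbing accept = 4
Minimal DFA: 4 states


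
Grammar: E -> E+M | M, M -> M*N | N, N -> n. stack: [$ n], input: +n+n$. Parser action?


'n' on top is the handle for N -> n
Action: reduce (N -> n)


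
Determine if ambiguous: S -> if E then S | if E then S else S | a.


dangling else: 'if E then if E then a else a' parses two ways
Ambiguous


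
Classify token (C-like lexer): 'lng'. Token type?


Pattern: letter/underscore followed by alphanumerics, not a keyword
Type: IDENTIFIER


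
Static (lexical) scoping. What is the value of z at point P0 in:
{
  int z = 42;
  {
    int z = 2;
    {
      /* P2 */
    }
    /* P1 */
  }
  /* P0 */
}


z declared in the same block as P0
z = 42


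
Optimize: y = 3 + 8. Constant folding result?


3 + 8 = 11 at compile time
Optimized: y = 11


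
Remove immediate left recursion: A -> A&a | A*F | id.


Left-recursive alternatives: A&a, A*F; non-recursive: id
Introduce A': A -> idA', A' -> &aA' | *FA' | ε


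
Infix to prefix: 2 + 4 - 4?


left-to-right (same/higher precedence on left): tree is (- (+ 2 4) 4)
Prefix: - + 2 4 4


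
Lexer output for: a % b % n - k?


Scan left to right, longest-match per lexeme
Tokens: ID(a), OP(%), ID(b), OP(%), ID(n), OP(-), ID(k)


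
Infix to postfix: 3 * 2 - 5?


Left to right (same or higher precedence on left)
Postfix: 3 2 * 5 -


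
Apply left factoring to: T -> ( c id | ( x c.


Common prefix: '('
Factored: T -> ( T', T' -> c id | x c


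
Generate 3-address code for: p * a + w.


Break into single-operator statements:
t1 = p * a
t2 = t1 + w


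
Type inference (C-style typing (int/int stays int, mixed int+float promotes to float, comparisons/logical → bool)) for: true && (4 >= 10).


Operand types: bool && bool
Rule: logical operators take bool operands and yield bool
Result type: bool


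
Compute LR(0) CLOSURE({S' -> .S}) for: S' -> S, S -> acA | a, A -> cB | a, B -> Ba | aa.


Start: S' -> .S
For each item with dot before a nonterminal B, add B -> .γ for every B-production
Closure: [S' -> .S, S -> .acA, S -> .a]


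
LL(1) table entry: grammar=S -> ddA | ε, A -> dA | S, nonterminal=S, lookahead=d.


For [S, d]: 'd' ∈ FIRST(ddA)
Entry: S -> ddA


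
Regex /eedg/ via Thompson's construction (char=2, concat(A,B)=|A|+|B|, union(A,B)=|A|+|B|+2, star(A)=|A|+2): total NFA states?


Syntax tree has 4 char leaf(s), 0 union(s), 0 star(s)
chars contribute 4×2 = 8; each union adds +2; each star adds +2
Total: 8 + 0 + 0 = 8 states


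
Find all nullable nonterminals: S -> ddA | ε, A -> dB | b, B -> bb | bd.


A nonterminal is nullable iff some alternative derives ε (directly, or every symbol in it is nullable)
Nullable: {S}


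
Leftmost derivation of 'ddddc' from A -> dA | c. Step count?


Derivation: A => dA => ddA => dddA => ddddA => ddddc
Steps: 5


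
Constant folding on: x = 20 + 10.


20 + 10 = 30 at compile time
Optimized: x = 30


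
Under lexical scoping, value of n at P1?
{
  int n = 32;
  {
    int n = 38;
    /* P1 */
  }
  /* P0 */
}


n declared in the same block as P1
n = 38


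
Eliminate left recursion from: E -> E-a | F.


Left-recursive alternatives: E-a; non-recursive: F
Introduce E': E -> FE', E' -> -aE' | ε


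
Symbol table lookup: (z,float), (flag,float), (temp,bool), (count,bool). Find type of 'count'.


Lookup 'count' → type bool


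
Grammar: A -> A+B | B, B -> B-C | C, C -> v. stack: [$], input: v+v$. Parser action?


no handle on stack; shift 'v'
Action: shift


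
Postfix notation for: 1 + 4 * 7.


* has higher precedence, evaluate 4*7 first
Postfix: 1 4 7 * +


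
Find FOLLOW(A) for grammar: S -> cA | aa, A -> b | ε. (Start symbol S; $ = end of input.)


$ ∈ FOLLOW(S). For each A -> αBβ: add FIRST(β)\{ε} to FOLLOW(B); if β nullable, add FOLLOW(A).
FOLLOW(A) = {$}


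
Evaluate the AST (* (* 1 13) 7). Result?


Evaluate inner: (* 1 13) = 13
Evaluate root: (* 13 7) = 91
Result: 91


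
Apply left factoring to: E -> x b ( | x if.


Common prefix: 'x'
Factored: E -> x E', E' -> b ( | if


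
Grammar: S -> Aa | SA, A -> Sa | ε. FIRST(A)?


Per alternative of A: FIRST(Sa) = {a}; FIRST(ε) = {ε}
FIRST(A) = {a, ε}


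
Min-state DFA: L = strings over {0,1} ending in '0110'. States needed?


Track the longest suffix of input matching a prefix of '0110': 5 classes (prefixes of length 0..4)
Minimal DFA: 5 states


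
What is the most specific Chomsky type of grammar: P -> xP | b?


Right-linear: every RHS is a terminal or a terminal followed by one nonterminal
Classification: Type 3 (Regular)


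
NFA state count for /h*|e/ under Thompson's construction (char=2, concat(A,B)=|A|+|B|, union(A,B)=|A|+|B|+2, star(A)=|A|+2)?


Syntax tree has 2 char leaf(s), 1 union(s), 1 star(s)
chars contribute 2×2 = 4; each union adds +2; each star adds +2
Total: 4 + 2 + 2 = 8 states


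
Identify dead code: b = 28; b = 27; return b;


first assignment to b is overwritten before any read
Dead: 'b = 28'


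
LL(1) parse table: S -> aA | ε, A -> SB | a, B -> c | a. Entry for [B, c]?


For [B, c]: 'c' ∈ FIRST(c)
Entry: B -> c


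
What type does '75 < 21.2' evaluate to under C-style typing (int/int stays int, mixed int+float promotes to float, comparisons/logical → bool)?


Operand types: int < float
Rule: comparison yields bool
Result type: bool


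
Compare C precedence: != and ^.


'!=' is equality (level 6); '^' is bitwise XOR (level 4)
Higher level binds tighter
'!=' has higher precedence than '^'


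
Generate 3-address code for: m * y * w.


Break into single-operator statements:
t1 = m * y
t2 = t1 * w


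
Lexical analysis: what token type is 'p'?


Pattern: letter/underscore followed by alphanumerics, not a keyword
Type: IDENTIFIER


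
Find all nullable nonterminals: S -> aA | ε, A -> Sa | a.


A nonterminal is nullable iff some alternative derives ε (directly, or every symbol in it is nullable)
Nullable: {S}


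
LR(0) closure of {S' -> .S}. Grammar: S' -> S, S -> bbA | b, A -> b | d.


Start: S' -> .S
For each item with dot before a nonterminal B, add B -> .γ for every B-production
Closure: [S' -> .S, S -> .bbA, S -> .b]


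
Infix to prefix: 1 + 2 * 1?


'*' binds tighter: tree is (+ 1 (* 2 1))
Prefix: + 1 * 2 1


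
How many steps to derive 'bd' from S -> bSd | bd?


Derivation: S => bd
Steps: 1


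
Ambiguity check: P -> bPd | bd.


balanced b^n…d^n: each string has a unique parse
Unambiguous


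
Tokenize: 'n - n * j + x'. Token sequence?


Scan left to right, longest-match per lexeme
Tokens: ID(n), OP(-), ID(n), OP(*), ID(j), OP(+), ID(x)


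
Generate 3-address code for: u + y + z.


Break into single-operator statements:
t1 = u + y
t2 = t1 + z


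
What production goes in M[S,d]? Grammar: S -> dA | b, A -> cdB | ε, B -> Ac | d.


For [S, d]: 'd' ∈ FIRST(dA)
Entry: S -> dA


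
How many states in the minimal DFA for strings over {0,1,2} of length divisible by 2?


Track length mod 2: states 0..1, accept at 0
Minimal DFA: 2 states


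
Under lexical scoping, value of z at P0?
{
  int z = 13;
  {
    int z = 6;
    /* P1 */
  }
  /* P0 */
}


z declared in the same block as P0
z = 13


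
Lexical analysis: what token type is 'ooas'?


Pattern: letter/underscore followed by alphanumerics, not a keyword
Type: IDENTIFIER


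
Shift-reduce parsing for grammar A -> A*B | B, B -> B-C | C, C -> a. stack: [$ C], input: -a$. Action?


'C' (not preceded by B-) is the handle for B -> C
Action: reduce (B -> C)


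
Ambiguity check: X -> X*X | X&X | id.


'id*id&id' has two parse trees (no precedence encoded between * and &)
Ambiguous


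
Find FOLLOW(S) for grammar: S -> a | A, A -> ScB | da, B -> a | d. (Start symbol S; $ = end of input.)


$ ∈ FOLLOW(S). For each A -> αBβ: add FIRST(β)\{ε} to FOLLOW(B); if β nullable, add FOLLOW(A).
FOLLOW(S) = {$, c}


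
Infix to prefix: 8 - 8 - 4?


left-to-right (same/higher precedence on left): tree is (- (- 8 8) 4)
Prefix: - - 8 8 4


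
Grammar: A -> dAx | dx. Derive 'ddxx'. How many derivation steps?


Derivation: A => dAx => ddxx
Steps: 2


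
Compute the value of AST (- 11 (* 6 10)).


Evaluate inner: (* 6 10) = 60
Evaluate root: (- 11 60) = -49
Result: -49


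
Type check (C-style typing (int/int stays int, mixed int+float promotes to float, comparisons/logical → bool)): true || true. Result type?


Operand types: bool || bool
Rule: logical operators take bool operands and yield bool
Result type: bool


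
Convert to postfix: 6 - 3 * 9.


* has higher precedence, evaluate 3*9 first
Postfix: 6 3 9 * -


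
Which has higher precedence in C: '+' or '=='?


'+' is additive (level 9); '==' is equality (level 6)
Higher level binds tighter
'+' has higher precedence than '=='


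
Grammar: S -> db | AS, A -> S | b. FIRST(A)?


Per alternative of A: FIRST(S) = {b, d}; FIRST(b) = {b}
FIRST(A) = {b, d}


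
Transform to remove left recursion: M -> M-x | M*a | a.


Left-recursive alternatives: M-x, M*a; non-recursive: a
Introduce M': M -> aM', M' -> -xM' | *aM' | ε


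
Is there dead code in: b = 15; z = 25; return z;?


b is assigned but never read
Dead: 'b = 15'


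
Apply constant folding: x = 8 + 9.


8 + 9 = 17 at compile time
Optimized: x = 17


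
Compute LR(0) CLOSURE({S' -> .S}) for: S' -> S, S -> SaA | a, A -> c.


Start: S' -> .S
For each item with dot before a nonterminal B, add B -> .γ for every B-production
Closure: [S' -> .S, S -> .SaA, S -> .a]


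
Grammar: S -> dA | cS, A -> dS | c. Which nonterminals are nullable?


A nonterminal is nullable iff some alternative derives ε (directly, or every symbol in it is nullable)
Nullable: {}


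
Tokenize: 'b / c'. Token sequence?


Scan left to right, longest-match per lexeme
Tokens: ID(b), OP(/), ID(c)


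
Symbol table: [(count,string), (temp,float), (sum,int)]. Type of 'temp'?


Lookup 'temp' → type float


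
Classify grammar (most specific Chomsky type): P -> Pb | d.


Left-linear: every RHS is a terminal or one nonterminal followed by a terminal
Classification: Type 3 (Regular)


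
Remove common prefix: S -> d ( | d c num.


Common prefix: 'd'
Factored: S -> d S', S' -> ( | c num


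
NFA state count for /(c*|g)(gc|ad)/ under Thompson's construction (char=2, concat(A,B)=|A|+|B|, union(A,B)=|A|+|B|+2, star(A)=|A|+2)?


Syntax tree has 6 char leaf(s), 2 union(s), 1 star(s)
chars contribute 6×2 = 12; each union adds +2; each star adds +2
Total: 12 + 4 + 2 = 18 states


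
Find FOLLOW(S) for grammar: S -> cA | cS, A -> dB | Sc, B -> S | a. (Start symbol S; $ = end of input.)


$ ∈ FOLLOW(S). For each A -> αBβ: add FIRST(β)\{ε} to FOLLOW(B); if β nullable, add FOLLOW(A).
FOLLOW(S) = {$, c}


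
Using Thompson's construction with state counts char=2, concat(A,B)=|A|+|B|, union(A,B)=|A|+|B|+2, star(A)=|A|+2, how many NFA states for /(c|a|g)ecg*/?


Syntax tree has 6 char leaf(s), 2 union(s), 1 star(s)
chars contribute 6×2 = 12; each union adds +2; each star adds +2
Total: 12 + 4 + 2 = 18 states


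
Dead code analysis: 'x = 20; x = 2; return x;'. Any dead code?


first assignment to x is overwritten before any read
Dead: 'x = 20'


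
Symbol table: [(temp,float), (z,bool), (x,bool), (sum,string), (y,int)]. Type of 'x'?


Lookup 'x' → type bool


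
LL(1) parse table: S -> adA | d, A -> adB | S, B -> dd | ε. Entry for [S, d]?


For [S, d]: 'd' ∈ FIRST(d)
Entry: S -> d


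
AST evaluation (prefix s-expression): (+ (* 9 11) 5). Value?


Evaluate inner: (* 9 11) = 99
Evaluate root: (+ 99 5) = 104
Result: 104


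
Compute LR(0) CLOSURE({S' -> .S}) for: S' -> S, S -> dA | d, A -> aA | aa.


Start: S' -> .S
For each item with dot before a nonterminal B, add B -> .γ for every B-production
Closure: [S' -> .S, S -> .dA, S -> .d]


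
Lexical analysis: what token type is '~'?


Pattern: operator symbol
Type: OPERATOR


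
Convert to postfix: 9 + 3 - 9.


Left to right (same or higher precedence on left)
Postfix: 9 3 + 9 -


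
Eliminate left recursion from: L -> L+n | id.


Left-recursive alternatives: L+n; non-recursive: id
Introduce L': L -> idL', L' -> +nL' | ε


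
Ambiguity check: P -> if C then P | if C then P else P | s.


dangling else: 'if C then if C then s else s' parses two ways
Ambiguous


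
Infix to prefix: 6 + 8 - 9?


left-to-right (same/higher precedence on left): tree is (- (+ 6 8) 9)
Prefix: - + 6 8 9


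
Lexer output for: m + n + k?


Scan left to right, longest-match per lexeme
Tokens: ID(m), OP(+), ID(n), OP(+), ID(k)


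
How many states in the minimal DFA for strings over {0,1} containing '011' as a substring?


KMP-style automaton: 3 progress states + 1 absorbing accept = 4
Minimal DFA: 4 states


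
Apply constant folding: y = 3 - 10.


3 - 10 = -7 at compile time
Optimized: y = -7


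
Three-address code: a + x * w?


Break into single-operator statements:
t1 = x * w
t2 = a + t1


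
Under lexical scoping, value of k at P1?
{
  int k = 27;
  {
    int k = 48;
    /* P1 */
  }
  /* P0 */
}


k declared in the same block as P1
k = 48


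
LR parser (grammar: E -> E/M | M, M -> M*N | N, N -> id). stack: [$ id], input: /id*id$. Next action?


'id' on top is the handle for N -> id
Action: reduce (N -> id)


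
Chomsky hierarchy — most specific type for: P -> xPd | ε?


Single nonterminal LHS, but x^n d^n is not regular
Classification: Type 2 (Context-Free)


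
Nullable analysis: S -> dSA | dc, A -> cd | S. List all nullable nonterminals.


A nonterminal is nullable iff some alternative derives ε (directly, or every symbol in it is nullable)
Nullable: {}


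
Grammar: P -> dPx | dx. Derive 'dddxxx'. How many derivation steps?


Derivation: P => dPx => ddPxx => dddxxx
Steps: 3


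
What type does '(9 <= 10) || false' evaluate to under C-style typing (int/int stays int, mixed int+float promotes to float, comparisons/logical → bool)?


Operand types: bool || bool
Rule: logical operators take bool operands and yield bool
Result type: bool


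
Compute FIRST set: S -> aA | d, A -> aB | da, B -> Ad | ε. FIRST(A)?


Per alternative of A: FIRST(aB) = {a}; FIRST(da) = {d}
FIRST(A) = {a, d}


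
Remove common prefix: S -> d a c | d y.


Common prefix: 'd'
Factored: S -> d S', S' -> a c | y


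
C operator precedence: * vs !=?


'*' is multiplicative (level 10); '!=' is equality (level 6)
Higher level binds tighter
'*' has higher precedence than '!='


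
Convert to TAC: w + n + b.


Break into single-operator statements:
t1 = w + n
t2 = t1 + b


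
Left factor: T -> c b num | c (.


Common prefix: 'c'
Factored: T -> c T', T' -> b num | (


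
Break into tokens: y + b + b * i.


Scan left to right, longest-match per lexeme
Tokens: ID(y), OP(+), ID(b), OP(+), ID(b), OP(*), ID(i)


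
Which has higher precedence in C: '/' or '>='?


'/' is multiplicative (level 10); '>=' is relational (level 7)
Higher level binds tighter
'/' has higher precedence than '>='


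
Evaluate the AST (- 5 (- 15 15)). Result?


Evaluate inner: (- 15 15) = 0
Evaluate root: (- 5 0) = 5
Result: 5


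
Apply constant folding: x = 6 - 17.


6 - 17 = -11 at compile time
Optimized: x = -11


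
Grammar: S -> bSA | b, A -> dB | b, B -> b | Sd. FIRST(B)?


Per alternative of B: FIRST(b) = {b}; FIRST(Sd) = {b}
FIRST(B) = {b}


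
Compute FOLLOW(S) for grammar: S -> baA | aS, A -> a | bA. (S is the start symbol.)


$ ∈ FOLLOW(S). For each A -> αBβ: add FIRST(β)\{ε} to FOLLOW(B); if β nullable, add FOLLOW(A).
FOLLOW(S) = {$}


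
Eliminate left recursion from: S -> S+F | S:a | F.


Left-recursive alternatives: S+F, S:a; non-recursive: F
Introduce S': S -> FS', S' -> +FS' | :aS' | ε


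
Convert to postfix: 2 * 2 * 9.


Left to right (same or higher precedence on left)
Postfix: 2 2 * 9 *


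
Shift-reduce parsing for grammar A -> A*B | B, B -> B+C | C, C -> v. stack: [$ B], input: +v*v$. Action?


shift '+' to continue B -> B+C
Action: shift


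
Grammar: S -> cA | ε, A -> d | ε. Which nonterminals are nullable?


A nonterminal is nullable iff some alternative derives ε (directly, or every symbol in it is nullable)
Nullable: {A, S}


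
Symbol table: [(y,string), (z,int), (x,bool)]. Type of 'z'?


Lookup 'z' → type int


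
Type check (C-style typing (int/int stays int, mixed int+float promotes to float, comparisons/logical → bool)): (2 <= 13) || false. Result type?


Operand types: bool || bool
Rule: logical operators take bool operands and yield bool
Result type: bool


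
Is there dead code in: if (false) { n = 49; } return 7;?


condition is constant false, so the whole block is unreachable
Dead: 'if (false) { n = 49; }'


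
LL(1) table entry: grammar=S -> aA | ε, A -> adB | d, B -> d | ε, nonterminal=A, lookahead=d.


For [A, d]: 'd' ∈ FIRST(d)
Entry: A -> d


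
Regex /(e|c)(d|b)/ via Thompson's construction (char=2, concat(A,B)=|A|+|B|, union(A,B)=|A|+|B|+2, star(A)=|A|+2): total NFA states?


Syntax tree has 4 char leaf(s), 2 union(s), 0 star(s)
chars contribute 4×2 = 8; each union adds +2; each star adds +2
Total: 8 + 4 + 0 = 12 states


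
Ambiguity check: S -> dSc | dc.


balanced d^n…c^n: each string has a unique parse
Unambiguous


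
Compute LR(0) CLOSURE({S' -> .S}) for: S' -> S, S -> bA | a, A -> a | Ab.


Start: S' -> .S
For each item with dot before a nonterminal B, add B -> .γ for every B-production
Closure: [S' -> .S, S -> .bA, S -> .a]


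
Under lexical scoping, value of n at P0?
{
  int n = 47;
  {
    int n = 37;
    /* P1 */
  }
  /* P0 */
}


n declared in the same block as P0
n = 47


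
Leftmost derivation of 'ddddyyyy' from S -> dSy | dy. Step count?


Derivation: S => dSy => ddSyy => dddSyyy => ddddyyyy
Steps: 4


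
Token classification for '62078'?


Pattern: digits only
Type: INTEGER_LITERAL


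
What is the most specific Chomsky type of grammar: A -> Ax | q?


Left-linear: every RHS is a terminal or one nonterminal followed by a terminal
Classification: Type 3 (Regular)


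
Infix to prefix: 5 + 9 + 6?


left-to-right (same/higher precedence on left): tree is (+ (+ 5 9) 6)
Prefix: + + 5 9 6


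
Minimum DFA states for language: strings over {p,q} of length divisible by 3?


Track length mod 3: states 0..2, accept at 0
Minimal DFA: 3 states


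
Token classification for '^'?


Pattern: operator symbol
Type: OPERATOR


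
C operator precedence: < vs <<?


'<<' is shift (level 8); '<' is relational (level 7)
Higher level binds tighter
'<<' has higher precedence than '<'


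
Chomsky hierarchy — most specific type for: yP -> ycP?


LHS has context (more than one symbol) and |LHS| ≤ |RHS|
Classification: Type 1 (Context-Sensitive)


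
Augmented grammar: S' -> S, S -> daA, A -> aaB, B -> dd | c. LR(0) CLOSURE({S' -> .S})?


Start: S' -> .S
For each item with dot before a nonterminal B, add B -> .γ for every B-production
Closure: [S' -> .S, S -> .daA]


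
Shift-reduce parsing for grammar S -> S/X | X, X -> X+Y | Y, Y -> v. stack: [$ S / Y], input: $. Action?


'Y' (not preceded by X+) is the handle for X -> Y
Action: reduce (X -> Y)


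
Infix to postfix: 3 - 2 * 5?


* has higher precedence, evaluate 2*5 first
Postfix: 3 2 5 * -


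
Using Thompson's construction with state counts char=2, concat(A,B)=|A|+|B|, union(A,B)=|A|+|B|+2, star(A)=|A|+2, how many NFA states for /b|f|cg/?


Syntax tree has 4 char leaf(s), 2 union(s), 0 star(s)
chars contribute 4×2 = 8; each union adds +2; each star adds +2
Total: 8 + 4 + 0 = 12 states


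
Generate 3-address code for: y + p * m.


Break into single-operator statements:
t1 = p * m
t2 = y + t1


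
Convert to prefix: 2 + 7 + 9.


left-to-right (same/higher precedence on left): tree is (+ (+ 2 7) 9)
Prefix: + + 2 7 9


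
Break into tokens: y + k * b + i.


Scan left to right, longest-match per lexeme
Tokens: ID(y), OP(+), ID(k), OP(*), ID(b), OP(+), ID(i)


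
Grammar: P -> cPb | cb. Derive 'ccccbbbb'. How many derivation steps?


Derivation: P => cPb => ccPbb => cccPbbb => ccccbbbb
Steps: 4


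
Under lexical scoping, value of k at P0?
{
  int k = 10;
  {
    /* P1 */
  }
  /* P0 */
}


k declared in the same block as P0
k = 10


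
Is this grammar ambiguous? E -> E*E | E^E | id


'id*id^id' has two parse trees (no precedence encoded between * and ^)
Ambiguous


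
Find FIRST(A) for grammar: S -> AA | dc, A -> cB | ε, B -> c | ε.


Per alternative of A: FIRST(cB) = {c}; FIRST(ε) = {ε}
FIRST(A) = {c, ε}


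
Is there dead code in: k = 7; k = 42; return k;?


first assignment to k is overwritten before any read
Dead: 'k = 7'


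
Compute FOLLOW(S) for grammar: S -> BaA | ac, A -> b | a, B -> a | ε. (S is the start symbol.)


$ ∈ FOLLOW(S). For each A -> αBβ: add FIRST(β)\{ε} to FOLLOW(B); if β nullable, add FOLLOW(A).
FOLLOW(S) = {$}


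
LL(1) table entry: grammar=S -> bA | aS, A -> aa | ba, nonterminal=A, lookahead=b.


For [A, b]: 'b' ∈ FIRST(ba)
Entry: A -> ba


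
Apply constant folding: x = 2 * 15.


2 * 15 = 30 at compile time
Optimized: x = 30


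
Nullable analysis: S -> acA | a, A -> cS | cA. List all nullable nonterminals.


A nonterminal is nullable iff some alternative derives ε (directly, or every symbol in it is nullable)
Nullable: {}


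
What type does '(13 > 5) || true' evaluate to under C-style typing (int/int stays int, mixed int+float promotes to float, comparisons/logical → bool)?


Operand types: bool || bool
Rule: logical operators take bool operands and yield bool
Result type: bool


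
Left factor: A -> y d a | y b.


Common prefix: 'y'
Factored: A -> y A', A' -> d a | b


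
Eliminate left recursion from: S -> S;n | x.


Left-recursive alternatives: S;n; non-recursive: x
Introduce S': S -> xS', S' -> ;nS' | ε


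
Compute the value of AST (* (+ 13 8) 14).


Evaluate inner: (+ 13 8) = 21
Evaluate root: (* 21 14) = 294
Result: 294


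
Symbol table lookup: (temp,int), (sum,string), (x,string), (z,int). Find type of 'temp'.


Lookup 'temp' → type int


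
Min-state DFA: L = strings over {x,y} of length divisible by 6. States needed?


Track length mod 6: states 0..5, accept at 0
Minimal DFA: 6 states


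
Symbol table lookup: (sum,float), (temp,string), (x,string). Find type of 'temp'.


Lookup 'temp' → type string


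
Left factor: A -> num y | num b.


Common prefix: 'num'
Factored: A -> num A', A' -> y | b


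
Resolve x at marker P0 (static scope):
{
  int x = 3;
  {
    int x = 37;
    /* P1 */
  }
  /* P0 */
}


x declared in the same block as P0
x = 3


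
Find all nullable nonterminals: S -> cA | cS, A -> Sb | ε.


A nonterminal is nullable iff some alternative derives ε (directly, or every symbol in it is nullable)
Nullable: {A}


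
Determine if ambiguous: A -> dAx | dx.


balanced d^n…x^n: each string has a unique parse
Unambiguous


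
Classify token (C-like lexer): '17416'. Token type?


Pattern: digits only
Type: INTEGER_LITERAL


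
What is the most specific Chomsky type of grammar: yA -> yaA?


LHS has context (more than one symbol) and |LHS| ≤ |RHS|
Classification: Type 1 (Context-Sensitive)


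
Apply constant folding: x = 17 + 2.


17 + 2 = 19 at compile time
Optimized: x = 19


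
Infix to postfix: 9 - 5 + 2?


Left to right (same or higher precedence on left)
Postfix: 9 5 - 2 +


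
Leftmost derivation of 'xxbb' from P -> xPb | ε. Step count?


Derivation: P => xPb => xxPbb => xxbb
Steps: 3


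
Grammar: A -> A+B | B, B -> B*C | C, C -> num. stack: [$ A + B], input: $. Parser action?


handle 'A+B' on top; lookahead ∈ FOLLOW(A) = {+, $}
Action: reduce (A -> A+B)


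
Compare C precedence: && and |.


'|' is bitwise OR (level 3); '&&' is logical AND (level 2)
Higher level binds tighter
'|' has higher precedence than '&&'


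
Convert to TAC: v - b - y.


Break into single-operator statements:
t1 = v - b
t2 = t1 - y


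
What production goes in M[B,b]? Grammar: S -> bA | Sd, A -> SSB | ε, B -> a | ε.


For [B, b]: ε is nullable and 'b' ∈ FOLLOW(B)
Entry: B -> ε


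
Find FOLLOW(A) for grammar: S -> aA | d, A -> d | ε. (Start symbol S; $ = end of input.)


$ ∈ FOLLOW(S). For each A -> αBβ: add FIRST(β)\{ε} to FOLLOW(B); if β nullable, add FOLLOW(A).
FOLLOW(A) = {$}


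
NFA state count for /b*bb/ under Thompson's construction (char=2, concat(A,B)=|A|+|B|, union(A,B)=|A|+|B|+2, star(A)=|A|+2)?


Syntax tree has 3 char leaf(s), 0 union(s), 1 star(s)
chars contribute 3×2 = 6; each union adds +2; each star adds +2
Total: 6 + 0 + 2 = 8 states


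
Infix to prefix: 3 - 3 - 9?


left-to-right (same/higher precedence on left): tree is (- (- 3 3) 9)
Prefix: - - 3 3 9


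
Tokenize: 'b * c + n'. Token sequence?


Scan left to right, longest-match per lexeme
Tokens: ID(b), OP(*), ID(c), OP(+), ID(n)


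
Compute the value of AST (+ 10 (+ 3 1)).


Evaluate inner: (+ 3 1) = 4
Evaluate root: (+ 10 4) = 14
Result: 14


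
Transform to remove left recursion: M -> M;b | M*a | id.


Left-recursive alternatives: M;b, M*a; non-recursive: id
Introduce M': M -> idM', M' -> ;bM' | *aM' | ε


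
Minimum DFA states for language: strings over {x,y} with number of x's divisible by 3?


Track (count of x) mod 3: states 0..2, accept at 0
Minimal DFA: 3 states


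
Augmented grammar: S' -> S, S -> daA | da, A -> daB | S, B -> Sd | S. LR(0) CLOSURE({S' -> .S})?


Start: S' -> .S
For each item with dot before a nonterminal B, add B -> .γ for every B-production
Closure: [S' -> .S, S -> .daA, S -> .da]


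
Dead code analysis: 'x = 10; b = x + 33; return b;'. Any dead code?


x is read by b's definition; b is returned
No dead code


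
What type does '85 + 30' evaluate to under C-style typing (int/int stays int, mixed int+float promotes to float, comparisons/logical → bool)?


Operand types: int + int
Rule: mixed int/float promotes to float; int/int stays int
Result type: int


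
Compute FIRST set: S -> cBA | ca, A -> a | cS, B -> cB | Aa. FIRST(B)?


Per alternative of B: FIRST(cB) = {c}; FIRST(Aa) = {a, c}
FIRST(B) = {a, c}


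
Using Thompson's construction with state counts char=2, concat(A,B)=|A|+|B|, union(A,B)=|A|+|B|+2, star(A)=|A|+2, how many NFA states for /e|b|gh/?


Syntax tree has 4 char leaf(s), 2 union(s), 0 star(s)
chars contribute 4×2 = 8; each union adds +2; each star adds +2
Total: 8 + 4 + 0 = 12 states
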